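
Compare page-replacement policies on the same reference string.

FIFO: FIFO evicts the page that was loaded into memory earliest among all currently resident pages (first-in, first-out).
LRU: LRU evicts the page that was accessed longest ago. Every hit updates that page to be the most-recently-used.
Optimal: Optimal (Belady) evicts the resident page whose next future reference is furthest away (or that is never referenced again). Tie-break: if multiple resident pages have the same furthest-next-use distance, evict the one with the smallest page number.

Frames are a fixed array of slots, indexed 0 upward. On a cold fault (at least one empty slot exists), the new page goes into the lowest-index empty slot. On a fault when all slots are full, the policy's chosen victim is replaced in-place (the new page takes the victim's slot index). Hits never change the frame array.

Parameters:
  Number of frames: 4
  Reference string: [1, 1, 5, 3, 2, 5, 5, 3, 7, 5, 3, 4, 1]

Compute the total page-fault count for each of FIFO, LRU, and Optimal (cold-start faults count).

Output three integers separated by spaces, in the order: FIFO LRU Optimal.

Answer: 7 7 6

Derivation:
--- FIFO ---
  step 0: ref 1 -> FAULT, frames=[1,-,-,-] (faults so far: 1)
  step 1: ref 1 -> HIT, frames=[1,-,-,-] (faults so far: 1)
  step 2: ref 5 -> FAULT, frames=[1,5,-,-] (faults so far: 2)
  step 3: ref 3 -> FAULT, frames=[1,5,3,-] (faults so far: 3)
  step 4: ref 2 -> FAULT, frames=[1,5,3,2] (faults so far: 4)
  step 5: ref 5 -> HIT, frames=[1,5,3,2] (faults so far: 4)
  step 6: ref 5 -> HIT, frames=[1,5,3,2] (faults so far: 4)
  step 7: ref 3 -> HIT, frames=[1,5,3,2] (faults so far: 4)
  step 8: ref 7 -> FAULT, evict 1, frames=[7,5,3,2] (faults so far: 5)
  step 9: ref 5 -> HIT, frames=[7,5,3,2] (faults so far: 5)
  step 10: ref 3 -> HIT, frames=[7,5,3,2] (faults so far: 5)
  step 11: ref 4 -> FAULT, evict 5, frames=[7,4,3,2] (faults so far: 6)
  step 12: ref 1 -> FAULT, evict 3, frames=[7,4,1,2] (faults so far: 7)
  FIFO total faults: 7
--- LRU ---
  step 0: ref 1 -> FAULT, frames=[1,-,-,-] (faults so far: 1)
  step 1: ref 1 -> HIT, frames=[1,-,-,-] (faults so far: 1)
  step 2: ref 5 -> FAULT, frames=[1,5,-,-] (faults so far: 2)
  step 3: ref 3 -> FAULT, frames=[1,5,3,-] (faults so far: 3)
  step 4: ref 2 -> FAULT, frames=[1,5,3,2] (faults so far: 4)
  step 5: ref 5 -> HIT, frames=[1,5,3,2] (faults so far: 4)
  step 6: ref 5 -> HIT, frames=[1,5,3,2] (faults so far: 4)
  step 7: ref 3 -> HIT, frames=[1,5,3,2] (faults so far: 4)
  step 8: ref 7 -> FAULT, evict 1, frames=[7,5,3,2] (faults so far: 5)
  step 9: ref 5 -> HIT, frames=[7,5,3,2] (faults so far: 5)
  step 10: ref 3 -> HIT, frames=[7,5,3,2] (faults so far: 5)
  step 11: ref 4 -> FAULT, evict 2, frames=[7,5,3,4] (faults so far: 6)
  step 12: ref 1 -> FAULT, evict 7, frames=[1,5,3,4] (faults so far: 7)
  LRU total faults: 7
--- Optimal ---
  step 0: ref 1 -> FAULT, frames=[1,-,-,-] (faults so far: 1)
  step 1: ref 1 -> HIT, frames=[1,-,-,-] (faults so far: 1)
  step 2: ref 5 -> FAULT, frames=[1,5,-,-] (faults so far: 2)
  step 3: ref 3 -> FAULT, frames=[1,5,3,-] (faults so far: 3)
  step 4: ref 2 -> FAULT, frames=[1,5,3,2] (faults so far: 4)
  step 5: ref 5 -> HIT, frames=[1,5,3,2] (faults so far: 4)
  step 6: ref 5 -> HIT, frames=[1,5,3,2] (faults so far: 4)
  step 7: ref 3 -> HIT, frames=[1,5,3,2] (faults so far: 4)
  step 8: ref 7 -> FAULT, evict 2, frames=[1,5,3,7] (faults so far: 5)
  step 9: ref 5 -> HIT, frames=[1,5,3,7] (faults so far: 5)
  step 10: ref 3 -> HIT, frames=[1,5,3,7] (faults so far: 5)
  step 11: ref 4 -> FAULT, evict 3, frames=[1,5,4,7] (faults so far: 6)
  step 12: ref 1 -> HIT, frames=[1,5,4,7] (faults so far: 6)
  Optimal total faults: 6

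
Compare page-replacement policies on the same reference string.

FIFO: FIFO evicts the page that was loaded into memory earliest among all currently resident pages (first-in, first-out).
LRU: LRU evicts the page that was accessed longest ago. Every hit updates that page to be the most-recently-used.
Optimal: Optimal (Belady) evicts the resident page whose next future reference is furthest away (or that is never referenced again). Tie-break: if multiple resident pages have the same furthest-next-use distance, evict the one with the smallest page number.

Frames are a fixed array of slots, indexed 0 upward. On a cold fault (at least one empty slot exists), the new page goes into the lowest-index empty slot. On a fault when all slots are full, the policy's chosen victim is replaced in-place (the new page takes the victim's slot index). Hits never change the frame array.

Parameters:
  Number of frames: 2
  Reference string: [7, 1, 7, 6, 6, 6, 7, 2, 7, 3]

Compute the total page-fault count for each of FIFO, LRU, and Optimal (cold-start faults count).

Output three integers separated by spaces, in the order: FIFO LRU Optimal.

Answer: 6 5 5

Derivation:
--- FIFO ---
  step 0: ref 7 -> FAULT, frames=[7,-] (faults so far: 1)
  step 1: ref 1 -> FAULT, frames=[7,1] (faults so far: 2)
  step 2: ref 7 -> HIT, frames=[7,1] (faults so far: 2)
  step 3: ref 6 -> FAULT, evict 7, frames=[6,1] (faults so far: 3)
  step 4: ref 6 -> HIT, frames=[6,1] (faults so far: 3)
  step 5: ref 6 -> HIT, frames=[6,1] (faults so far: 3)
  step 6: ref 7 -> FAULT, evict 1, frames=[6,7] (faults so far: 4)
  step 7: ref 2 -> FAULT, evict 6, frames=[2,7] (faults so far: 5)
  step 8: ref 7 -> HIT, frames=[2,7] (faults so far: 5)
  step 9: ref 3 -> FAULT, evict 7, frames=[2,3] (faults so far: 6)
  FIFO total faults: 6
--- LRU ---
  step 0: ref 7 -> FAULT, frames=[7,-] (faults so far: 1)
  step 1: ref 1 -> FAULT, frames=[7,1] (faults so far: 2)
  step 2: ref 7 -> HIT, frames=[7,1] (faults so far: 2)
  step 3: ref 6 -> FAULT, evict 1, frames=[7,6] (faults so far: 3)
  step 4: ref 6 -> HIT, frames=[7,6] (faults so far: 3)
  step 5: ref 6 -> HIT, frames=[7,6] (faults so far: 3)
  step 6: ref 7 -> HIT, frames=[7,6] (faults so far: 3)
  step 7: ref 2 -> FAULT, evict 6, frames=[7,2] (faults so far: 4)
  step 8: ref 7 -> HIT, frames=[7,2] (faults so far: 4)
  step 9: ref 3 -> FAULT, evict 2, frames=[7,3] (faults so far: 5)
  LRU total faults: 5
--- Optimal ---
  step 0: ref 7 -> FAULT, frames=[7,-] (faults so far: 1)
  step 1: ref 1 -> FAULT, frames=[7,1] (faults so far: 2)
  step 2: ref 7 -> HIT, frames=[7,1] (faults so far: 2)
  step 3: ref 6 -> FAULT, evict 1, frames=[7,6] (faults so far: 3)
  step 4: ref 6 -> HIT, frames=[7,6] (faults so far: 3)
  step 5: ref 6 -> HIT, frames=[7,6] (faults so far: 3)
  step 6: ref 7 -> HIT, frames=[7,6] (faults so far: 3)
  step 7: ref 2 -> FAULT, evict 6, frames=[7,2] (faults so far: 4)
  step 8: ref 7 -> HIT, frames=[7,2] (faults so far: 4)
  step 9: ref 3 -> FAULT, evict 2, frames=[7,3] (faults so far: 5)
  Optimal total faults: 5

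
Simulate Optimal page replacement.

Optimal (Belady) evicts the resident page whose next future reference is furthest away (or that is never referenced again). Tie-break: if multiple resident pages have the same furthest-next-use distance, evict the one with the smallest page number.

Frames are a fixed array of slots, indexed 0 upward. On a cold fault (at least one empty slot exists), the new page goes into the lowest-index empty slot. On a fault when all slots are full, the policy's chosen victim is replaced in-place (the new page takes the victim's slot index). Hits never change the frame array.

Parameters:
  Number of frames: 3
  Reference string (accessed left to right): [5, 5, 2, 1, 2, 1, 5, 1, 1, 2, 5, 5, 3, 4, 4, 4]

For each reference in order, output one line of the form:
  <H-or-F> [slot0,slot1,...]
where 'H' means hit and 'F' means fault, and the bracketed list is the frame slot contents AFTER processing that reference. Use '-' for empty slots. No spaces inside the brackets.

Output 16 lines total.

F [5,-,-]
H [5,-,-]
F [5,2,-]
F [5,2,1]
H [5,2,1]
H [5,2,1]
H [5,2,1]
H [5,2,1]
H [5,2,1]
H [5,2,1]
H [5,2,1]
H [5,2,1]
F [5,2,3]
F [5,4,3]
H [5,4,3]
H [5,4,3]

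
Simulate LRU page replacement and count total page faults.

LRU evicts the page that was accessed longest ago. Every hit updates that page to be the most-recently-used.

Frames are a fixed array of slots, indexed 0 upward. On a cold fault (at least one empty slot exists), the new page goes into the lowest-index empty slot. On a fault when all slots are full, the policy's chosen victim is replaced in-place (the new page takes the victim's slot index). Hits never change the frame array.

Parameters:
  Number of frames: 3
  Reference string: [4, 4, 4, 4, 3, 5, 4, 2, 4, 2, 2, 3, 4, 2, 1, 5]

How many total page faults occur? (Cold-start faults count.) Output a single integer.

Step 0: ref 4 → FAULT, frames=[4,-,-]
Step 1: ref 4 → HIT, frames=[4,-,-]
Step 2: ref 4 → HIT, frames=[4,-,-]
Step 3: ref 4 → HIT, frames=[4,-,-]
Step 4: ref 3 → FAULT, frames=[4,3,-]
Step 5: ref 5 → FAULT, frames=[4,3,5]
Step 6: ref 4 → HIT, frames=[4,3,5]
Step 7: ref 2 → FAULT (evict 3), frames=[4,2,5]
Step 8: ref 4 → HIT, frames=[4,2,5]
Step 9: ref 2 → HIT, frames=[4,2,5]
Step 10: ref 2 → HIT, frames=[4,2,5]
Step 11: ref 3 → FAULT (evict 5), frames=[4,2,3]
Step 12: ref 4 → HIT, frames=[4,2,3]
Step 13: ref 2 → HIT, frames=[4,2,3]
Step 14: ref 1 → FAULT (evict 3), frames=[4,2,1]
Step 15: ref 5 → FAULT (evict 4), frames=[5,2,1]
Total faults: 7

Answer: 7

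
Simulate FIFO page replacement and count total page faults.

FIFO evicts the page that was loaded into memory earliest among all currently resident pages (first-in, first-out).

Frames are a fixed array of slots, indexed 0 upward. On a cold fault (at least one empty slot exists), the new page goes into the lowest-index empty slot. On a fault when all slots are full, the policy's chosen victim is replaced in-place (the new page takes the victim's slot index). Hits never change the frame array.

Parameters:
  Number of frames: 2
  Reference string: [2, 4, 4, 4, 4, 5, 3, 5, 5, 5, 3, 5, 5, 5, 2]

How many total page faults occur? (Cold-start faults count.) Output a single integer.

Answer: 5

Derivation:
Step 0: ref 2 → FAULT, frames=[2,-]
Step 1: ref 4 → FAULT, frames=[2,4]
Step 2: ref 4 → HIT, frames=[2,4]
Step 3: ref 4 → HIT, frames=[2,4]
Step 4: ref 4 → HIT, frames=[2,4]
Step 5: ref 5 → FAULT (evict 2), frames=[5,4]
Step 6: ref 3 → FAULT (evict 4), frames=[5,3]
Step 7: ref 5 → HIT, frames=[5,3]
Step 8: ref 5 → HIT, frames=[5,3]
Step 9: ref 5 → HIT, frames=[5,3]
Step 10: ref 3 → HIT, frames=[5,3]
Step 11: ref 5 → HIT, frames=[5,3]
Step 12: ref 5 → HIT, frames=[5,3]
Step 13: ref 5 → HIT, frames=[5,3]
Step 14: ref 2 → FAULT (evict 5), frames=[2,3]
Total faults: 5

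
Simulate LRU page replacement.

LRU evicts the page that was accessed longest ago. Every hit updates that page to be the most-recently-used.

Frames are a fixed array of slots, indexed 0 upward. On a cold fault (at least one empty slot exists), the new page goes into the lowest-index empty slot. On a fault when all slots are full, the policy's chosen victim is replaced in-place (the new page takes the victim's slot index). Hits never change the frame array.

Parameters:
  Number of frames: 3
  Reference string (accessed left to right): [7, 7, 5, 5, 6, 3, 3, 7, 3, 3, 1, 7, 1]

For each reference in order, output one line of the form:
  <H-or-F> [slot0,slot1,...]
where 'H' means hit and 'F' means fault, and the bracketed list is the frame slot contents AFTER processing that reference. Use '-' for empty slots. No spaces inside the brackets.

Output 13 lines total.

F [7,-,-]
H [7,-,-]
F [7,5,-]
H [7,5,-]
F [7,5,6]
F [3,5,6]
H [3,5,6]
F [3,7,6]
H [3,7,6]
H [3,7,6]
F [3,7,1]
H [3,7,1]
H [3,7,1]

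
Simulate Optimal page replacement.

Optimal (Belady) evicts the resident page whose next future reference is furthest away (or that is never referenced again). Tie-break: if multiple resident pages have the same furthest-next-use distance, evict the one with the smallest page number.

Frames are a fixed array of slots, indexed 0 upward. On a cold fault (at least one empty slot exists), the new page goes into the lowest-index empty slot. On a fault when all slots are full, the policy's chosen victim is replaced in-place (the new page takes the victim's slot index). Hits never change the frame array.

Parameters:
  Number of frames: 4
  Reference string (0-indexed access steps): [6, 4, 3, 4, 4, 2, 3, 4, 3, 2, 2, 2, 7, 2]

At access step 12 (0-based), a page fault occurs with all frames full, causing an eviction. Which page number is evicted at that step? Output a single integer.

Answer: 3

Derivation:
Step 0: ref 6 -> FAULT, frames=[6,-,-,-]
Step 1: ref 4 -> FAULT, frames=[6,4,-,-]
Step 2: ref 3 -> FAULT, frames=[6,4,3,-]
Step 3: ref 4 -> HIT, frames=[6,4,3,-]
Step 4: ref 4 -> HIT, frames=[6,4,3,-]
Step 5: ref 2 -> FAULT, frames=[6,4,3,2]
Step 6: ref 3 -> HIT, frames=[6,4,3,2]
Step 7: ref 4 -> HIT, frames=[6,4,3,2]
Step 8: ref 3 -> HIT, frames=[6,4,3,2]
Step 9: ref 2 -> HIT, frames=[6,4,3,2]
Step 10: ref 2 -> HIT, frames=[6,4,3,2]
Step 11: ref 2 -> HIT, frames=[6,4,3,2]
Step 12: ref 7 -> FAULT, evict 3, frames=[6,4,7,2]
At step 12: evicted page 3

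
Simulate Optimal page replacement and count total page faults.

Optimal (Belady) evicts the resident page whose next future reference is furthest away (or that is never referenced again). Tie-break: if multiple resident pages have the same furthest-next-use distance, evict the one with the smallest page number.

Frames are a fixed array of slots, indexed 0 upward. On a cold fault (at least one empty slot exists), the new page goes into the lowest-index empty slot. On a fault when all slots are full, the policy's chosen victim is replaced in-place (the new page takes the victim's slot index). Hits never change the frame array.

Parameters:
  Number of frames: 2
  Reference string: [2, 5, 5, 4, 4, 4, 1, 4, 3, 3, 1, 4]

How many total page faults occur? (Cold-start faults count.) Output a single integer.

Answer: 6

Derivation:
Step 0: ref 2 → FAULT, frames=[2,-]
Step 1: ref 5 → FAULT, frames=[2,5]
Step 2: ref 5 → HIT, frames=[2,5]
Step 3: ref 4 → FAULT (evict 2), frames=[4,5]
Step 4: ref 4 → HIT, frames=[4,5]
Step 5: ref 4 → HIT, frames=[4,5]
Step 6: ref 1 → FAULT (evict 5), frames=[4,1]
Step 7: ref 4 → HIT, frames=[4,1]
Step 8: ref 3 → FAULT (evict 4), frames=[3,1]
Step 9: ref 3 → HIT, frames=[3,1]
Step 10: ref 1 → HIT, frames=[3,1]
Step 11: ref 4 → FAULT (evict 1), frames=[3,4]
Total faults: 6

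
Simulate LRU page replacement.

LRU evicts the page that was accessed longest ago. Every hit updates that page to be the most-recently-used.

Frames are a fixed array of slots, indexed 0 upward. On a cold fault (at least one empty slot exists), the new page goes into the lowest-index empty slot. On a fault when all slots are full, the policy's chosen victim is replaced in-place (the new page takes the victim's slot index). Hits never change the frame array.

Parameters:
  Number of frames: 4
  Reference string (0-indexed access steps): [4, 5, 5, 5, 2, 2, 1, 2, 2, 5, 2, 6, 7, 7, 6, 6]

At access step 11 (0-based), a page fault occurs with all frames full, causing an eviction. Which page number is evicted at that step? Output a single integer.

Answer: 4

Derivation:
Step 0: ref 4 -> FAULT, frames=[4,-,-,-]
Step 1: ref 5 -> FAULT, frames=[4,5,-,-]
Step 2: ref 5 -> HIT, frames=[4,5,-,-]
Step 3: ref 5 -> HIT, frames=[4,5,-,-]
Step 4: ref 2 -> FAULT, frames=[4,5,2,-]
Step 5: ref 2 -> HIT, frames=[4,5,2,-]
Step 6: ref 1 -> FAULT, frames=[4,5,2,1]
Step 7: ref 2 -> HIT, frames=[4,5,2,1]
Step 8: ref 2 -> HIT, frames=[4,5,2,1]
Step 9: ref 5 -> HIT, frames=[4,5,2,1]
Step 10: ref 2 -> HIT, frames=[4,5,2,1]
Step 11: ref 6 -> FAULT, evict 4, frames=[6,5,2,1]
At step 11: evicted page 4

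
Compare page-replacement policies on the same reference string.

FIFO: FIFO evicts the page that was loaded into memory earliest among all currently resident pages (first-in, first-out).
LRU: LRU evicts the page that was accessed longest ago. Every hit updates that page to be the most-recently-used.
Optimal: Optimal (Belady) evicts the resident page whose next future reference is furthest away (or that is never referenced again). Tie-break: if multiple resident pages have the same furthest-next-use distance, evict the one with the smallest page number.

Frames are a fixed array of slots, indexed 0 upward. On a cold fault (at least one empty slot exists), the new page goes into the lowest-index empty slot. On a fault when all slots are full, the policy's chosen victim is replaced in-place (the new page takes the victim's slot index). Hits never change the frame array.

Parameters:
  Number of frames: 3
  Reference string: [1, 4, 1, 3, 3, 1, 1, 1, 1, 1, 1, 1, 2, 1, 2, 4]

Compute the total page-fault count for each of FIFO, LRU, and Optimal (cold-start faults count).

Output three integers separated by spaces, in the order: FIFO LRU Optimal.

Answer: 6 5 4

Derivation:
--- FIFO ---
  step 0: ref 1 -> FAULT, frames=[1,-,-] (faults so far: 1)
  step 1: ref 4 -> FAULT, frames=[1,4,-] (faults so far: 2)
  step 2: ref 1 -> HIT, frames=[1,4,-] (faults so far: 2)
  step 3: ref 3 -> FAULT, frames=[1,4,3] (faults so far: 3)
  step 4: ref 3 -> HIT, frames=[1,4,3] (faults so far: 3)
  step 5: ref 1 -> HIT, frames=[1,4,3] (faults so far: 3)
  step 6: ref 1 -> HIT, frames=[1,4,3] (faults so far: 3)
  step 7: ref 1 -> HIT, frames=[1,4,3] (faults so far: 3)
  step 8: ref 1 -> HIT, frames=[1,4,3] (faults so far: 3)
  step 9: ref 1 -> HIT, frames=[1,4,3] (faults so far: 3)
  step 10: ref 1 -> HIT, frames=[1,4,3] (faults so far: 3)
  step 11: ref 1 -> HIT, frames=[1,4,3] (faults so far: 3)
  step 12: ref 2 -> FAULT, evict 1, frames=[2,4,3] (faults so far: 4)
  step 13: ref 1 -> FAULT, evict 4, frames=[2,1,3] (faults so far: 5)
  step 14: ref 2 -> HIT, frames=[2,1,3] (faults so far: 5)
  step 15: ref 4 -> FAULT, evict 3, frames=[2,1,4] (faults so far: 6)
  FIFO total faults: 6
--- LRU ---
  step 0: ref 1 -> FAULT, frames=[1,-,-] (faults so far: 1)
  step 1: ref 4 -> FAULT, frames=[1,4,-] (faults so far: 2)
  step 2: ref 1 -> HIT, frames=[1,4,-] (faults so far: 2)
  step 3: ref 3 -> FAULT, frames=[1,4,3] (faults so far: 3)
  step 4: ref 3 -> HIT, frames=[1,4,3] (faults so far: 3)
  step 5: ref 1 -> HIT, frames=[1,4,3] (faults so far: 3)
  step 6: ref 1 -> HIT, frames=[1,4,3] (faults so far: 3)
  step 7: ref 1 -> HIT, frames=[1,4,3] (faults so far: 3)
  step 8: ref 1 -> HIT, frames=[1,4,3] (faults so far: 3)
  step 9: ref 1 -> HIT, frames=[1,4,3] (faults so far: 3)
  step 10: ref 1 -> HIT, frames=[1,4,3] (faults so far: 3)
  step 11: ref 1 -> HIT, frames=[1,4,3] (faults so far: 3)
  step 12: ref 2 -> FAULT, evict 4, frames=[1,2,3] (faults so far: 4)
  step 13: ref 1 -> HIT, frames=[1,2,3] (faults so far: 4)
  step 14: ref 2 -> HIT, frames=[1,2,3] (faults so far: 4)
  step 15: ref 4 -> FAULT, evict 3, frames=[1,2,4] (faults so far: 5)
  LRU total faults: 5
--- Optimal ---
  step 0: ref 1 -> FAULT, frames=[1,-,-] (faults so far: 1)
  step 1: ref 4 -> FAULT, frames=[1,4,-] (faults so far: 2)
  step 2: ref 1 -> HIT, frames=[1,4,-] (faults so far: 2)
  step 3: ref 3 -> FAULT, frames=[1,4,3] (faults so far: 3)
  step 4: ref 3 -> HIT, frames=[1,4,3] (faults so far: 3)
  step 5: ref 1 -> HIT, frames=[1,4,3] (faults so far: 3)
  step 6: ref 1 -> HIT, frames=[1,4,3] (faults so far: 3)
  step 7: ref 1 -> HIT, frames=[1,4,3] (faults so far: 3)
  step 8: ref 1 -> HIT, frames=[1,4,3] (faults so far: 3)
  step 9: ref 1 -> HIT, frames=[1,4,3] (faults so far: 3)
  step 10: ref 1 -> HIT, frames=[1,4,3] (faults so far: 3)
  step 11: ref 1 -> HIT, frames=[1,4,3] (faults so far: 3)
  step 12: ref 2 -> FAULT, evict 3, frames=[1,4,2] (faults so far: 4)
  step 13: ref 1 -> HIT, frames=[1,4,2] (faults so far: 4)
  step 14: ref 2 -> HIT, frames=[1,4,2] (faults so far: 4)
  step 15: ref 4 -> HIT, frames=[1,4,2] (faults so far: 4)
  Optimal total faults: 4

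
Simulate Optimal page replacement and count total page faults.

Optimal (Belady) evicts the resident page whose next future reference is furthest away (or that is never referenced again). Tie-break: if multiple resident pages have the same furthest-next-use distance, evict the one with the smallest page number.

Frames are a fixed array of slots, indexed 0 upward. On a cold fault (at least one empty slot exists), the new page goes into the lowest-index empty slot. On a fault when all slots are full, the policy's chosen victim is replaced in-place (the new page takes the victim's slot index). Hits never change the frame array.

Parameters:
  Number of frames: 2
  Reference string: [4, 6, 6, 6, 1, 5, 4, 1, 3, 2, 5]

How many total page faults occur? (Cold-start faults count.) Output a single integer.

Step 0: ref 4 → FAULT, frames=[4,-]
Step 1: ref 6 → FAULT, frames=[4,6]
Step 2: ref 6 → HIT, frames=[4,6]
Step 3: ref 6 → HIT, frames=[4,6]
Step 4: ref 1 → FAULT (evict 6), frames=[4,1]
Step 5: ref 5 → FAULT (evict 1), frames=[4,5]
Step 6: ref 4 → HIT, frames=[4,5]
Step 7: ref 1 → FAULT (evict 4), frames=[1,5]
Step 8: ref 3 → FAULT (evict 1), frames=[3,5]
Step 9: ref 2 → FAULT (evict 3), frames=[2,5]
Step 10: ref 5 → HIT, frames=[2,5]
Total faults: 7

Answer: 7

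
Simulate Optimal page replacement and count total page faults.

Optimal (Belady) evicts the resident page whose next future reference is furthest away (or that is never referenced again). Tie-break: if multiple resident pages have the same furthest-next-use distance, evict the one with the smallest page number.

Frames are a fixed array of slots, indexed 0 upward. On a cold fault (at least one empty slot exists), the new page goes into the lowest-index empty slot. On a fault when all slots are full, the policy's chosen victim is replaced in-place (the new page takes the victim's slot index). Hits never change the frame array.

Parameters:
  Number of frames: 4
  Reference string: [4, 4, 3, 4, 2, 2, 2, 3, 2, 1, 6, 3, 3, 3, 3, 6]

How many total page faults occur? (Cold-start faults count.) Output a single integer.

Answer: 5

Derivation:
Step 0: ref 4 → FAULT, frames=[4,-,-,-]
Step 1: ref 4 → HIT, frames=[4,-,-,-]
Step 2: ref 3 → FAULT, frames=[4,3,-,-]
Step 3: ref 4 → HIT, frames=[4,3,-,-]
Step 4: ref 2 → FAULT, frames=[4,3,2,-]
Step 5: ref 2 → HIT, frames=[4,3,2,-]
Step 6: ref 2 → HIT, frames=[4,3,2,-]
Step 7: ref 3 → HIT, frames=[4,3,2,-]
Step 8: ref 2 → HIT, frames=[4,3,2,-]
Step 9: ref 1 → FAULT, frames=[4,3,2,1]
Step 10: ref 6 → FAULT (evict 1), frames=[4,3,2,6]
Step 11: ref 3 → HIT, frames=[4,3,2,6]
Step 12: ref 3 → HIT, frames=[4,3,2,6]
Step 13: ref 3 → HIT, frames=[4,3,2,6]
Step 14: ref 3 → HIT, frames=[4,3,2,6]
Step 15: ref 6 → HIT, frames=[4,3,2,6]
Total faults: 5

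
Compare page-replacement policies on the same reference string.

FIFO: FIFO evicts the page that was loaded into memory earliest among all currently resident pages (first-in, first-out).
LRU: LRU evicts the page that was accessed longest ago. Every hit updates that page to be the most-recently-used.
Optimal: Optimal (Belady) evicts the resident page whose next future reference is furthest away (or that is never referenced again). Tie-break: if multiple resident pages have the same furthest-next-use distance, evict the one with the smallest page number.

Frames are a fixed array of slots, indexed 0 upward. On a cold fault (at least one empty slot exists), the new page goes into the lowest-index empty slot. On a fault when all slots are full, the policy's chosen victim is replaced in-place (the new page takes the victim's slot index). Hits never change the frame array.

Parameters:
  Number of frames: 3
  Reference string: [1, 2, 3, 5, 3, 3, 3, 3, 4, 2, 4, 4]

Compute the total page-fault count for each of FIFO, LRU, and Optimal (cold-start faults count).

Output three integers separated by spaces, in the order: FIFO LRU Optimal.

Answer: 6 6 5

Derivation:
--- FIFO ---
  step 0: ref 1 -> FAULT, frames=[1,-,-] (faults so far: 1)
  step 1: ref 2 -> FAULT, frames=[1,2,-] (faults so far: 2)
  step 2: ref 3 -> FAULT, frames=[1,2,3] (faults so far: 3)
  step 3: ref 5 -> FAULT, evict 1, frames=[5,2,3] (faults so far: 4)
  step 4: ref 3 -> HIT, frames=[5,2,3] (faults so far: 4)
  step 5: ref 3 -> HIT, frames=[5,2,3] (faults so far: 4)
  step 6: ref 3 -> HIT, frames=[5,2,3] (faults so far: 4)
  step 7: ref 3 -> HIT, frames=[5,2,3] (faults so far: 4)
  step 8: ref 4 -> FAULT, evict 2, frames=[5,4,3] (faults so far: 5)
  step 9: ref 2 -> FAULT, evict 3, frames=[5,4,2] (faults so far: 6)
  step 10: ref 4 -> HIT, frames=[5,4,2] (faults so far: 6)
  step 11: ref 4 -> HIT, frames=[5,4,2] (faults so far: 6)
  FIFO total faults: 6
--- LRU ---
  step 0: ref 1 -> FAULT, frames=[1,-,-] (faults so far: 1)
  step 1: ref 2 -> FAULT, frames=[1,2,-] (faults so far: 2)
  step 2: ref 3 -> FAULT, frames=[1,2,3] (faults so far: 3)
  step 3: ref 5 -> FAULT, evict 1, frames=[5,2,3] (faults so far: 4)
  step 4: ref 3 -> HIT, frames=[5,2,3] (faults so far: 4)
  step 5: ref 3 -> HIT, frames=[5,2,3] (faults so far: 4)
  step 6: ref 3 -> HIT, frames=[5,2,3] (faults so far: 4)
  step 7: ref 3 -> HIT, frames=[5,2,3] (faults so far: 4)
  step 8: ref 4 -> FAULT, evict 2, frames=[5,4,3] (faults so far: 5)
  step 9: ref 2 -> FAULT, evict 5, frames=[2,4,3] (faults so far: 6)
  step 10: ref 4 -> HIT, frames=[2,4,3] (faults so far: 6)
  step 11: ref 4 -> HIT, frames=[2,4,3] (faults so far: 6)
  LRU total faults: 6
--- Optimal ---
  step 0: ref 1 -> FAULT, frames=[1,-,-] (faults so far: 1)
  step 1: ref 2 -> FAULT, frames=[1,2,-] (faults so far: 2)
  step 2: ref 3 -> FAULT, frames=[1,2,3] (faults so far: 3)
  step 3: ref 5 -> FAULT, evict 1, frames=[5,2,3] (faults so far: 4)
  step 4: ref 3 -> HIT, frames=[5,2,3] (faults so far: 4)
  step 5: ref 3 -> HIT, frames=[5,2,3] (faults so far: 4)
  step 6: ref 3 -> HIT, frames=[5,2,3] (faults so far: 4)
  step 7: ref 3 -> HIT, frames=[5,2,3] (faults so far: 4)
  step 8: ref 4 -> FAULT, evict 3, frames=[5,2,4] (faults so far: 5)
  step 9: ref 2 -> HIT, frames=[5,2,4] (faults so far: 5)
  step 10: ref 4 -> HIT, frames=[5,2,4] (faults so far: 5)
  step 11: ref 4 -> HIT, frames=[5,2,4] (faults so far: 5)
  Optimal total faults: 5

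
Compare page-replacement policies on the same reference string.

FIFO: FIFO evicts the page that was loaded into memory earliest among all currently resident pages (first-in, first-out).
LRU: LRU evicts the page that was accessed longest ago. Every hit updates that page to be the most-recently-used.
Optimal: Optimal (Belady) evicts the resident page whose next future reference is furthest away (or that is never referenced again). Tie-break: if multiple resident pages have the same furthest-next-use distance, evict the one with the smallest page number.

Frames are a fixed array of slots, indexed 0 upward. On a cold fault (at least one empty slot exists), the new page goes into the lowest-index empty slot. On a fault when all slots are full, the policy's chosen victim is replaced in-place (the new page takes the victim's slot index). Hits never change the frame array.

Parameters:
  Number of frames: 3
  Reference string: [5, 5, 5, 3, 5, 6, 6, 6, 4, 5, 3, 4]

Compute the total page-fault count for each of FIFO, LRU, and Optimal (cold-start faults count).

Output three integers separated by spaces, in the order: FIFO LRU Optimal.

Answer: 6 5 4

Derivation:
--- FIFO ---
  step 0: ref 5 -> FAULT, frames=[5,-,-] (faults so far: 1)
  step 1: ref 5 -> HIT, frames=[5,-,-] (faults so far: 1)
  step 2: ref 5 -> HIT, frames=[5,-,-] (faults so far: 1)
  step 3: ref 3 -> FAULT, frames=[5,3,-] (faults so far: 2)
  step 4: ref 5 -> HIT, frames=[5,3,-] (faults so far: 2)
  step 5: ref 6 -> FAULT, frames=[5,3,6] (faults so far: 3)
  step 6: ref 6 -> HIT, frames=[5,3,6] (faults so far: 3)
  step 7: ref 6 -> HIT, frames=[5,3,6] (faults so far: 3)
  step 8: ref 4 -> FAULT, evict 5, frames=[4,3,6] (faults so far: 4)
  step 9: ref 5 -> FAULT, evict 3, frames=[4,5,6] (faults so far: 5)
  step 10: ref 3 -> FAULT, evict 6, frames=[4,5,3] (faults so far: 6)
  step 11: ref 4 -> HIT, frames=[4,5,3] (faults so far: 6)
  FIFO total faults: 6
--- LRU ---
  step 0: ref 5 -> FAULT, frames=[5,-,-] (faults so far: 1)
  step 1: ref 5 -> HIT, frames=[5,-,-] (faults so far: 1)
  step 2: ref 5 -> HIT, frames=[5,-,-] (faults so far: 1)
  step 3: ref 3 -> FAULT, frames=[5,3,-] (faults so far: 2)
  step 4: ref 5 -> HIT, frames=[5,3,-] (faults so far: 2)
  step 5: ref 6 -> FAULT, frames=[5,3,6] (faults so far: 3)
  step 6: ref 6 -> HIT, frames=[5,3,6] (faults so far: 3)
  step 7: ref 6 -> HIT, frames=[5,3,6] (faults so far: 3)
  step 8: ref 4 -> FAULT, evict 3, frames=[5,4,6] (faults so far: 4)
  step 9: ref 5 -> HIT, frames=[5,4,6] (faults so far: 4)
  step 10: ref 3 -> FAULT, evict 6, frames=[5,4,3] (faults so far: 5)
  step 11: ref 4 -> HIT, frames=[5,4,3] (faults so far: 5)
  LRU total faults: 5
--- Optimal ---
  step 0: ref 5 -> FAULT, frames=[5,-,-] (faults so far: 1)
  step 1: ref 5 -> HIT, frames=[5,-,-] (faults so far: 1)
  step 2: ref 5 -> HIT, frames=[5,-,-] (faults so far: 1)
  step 3: ref 3 -> FAULT, frames=[5,3,-] (faults so far: 2)
  step 4: ref 5 -> HIT, frames=[5,3,-] (faults so far: 2)
  step 5: ref 6 -> FAULT, frames=[5,3,6] (faults so far: 3)
  step 6: ref 6 -> HIT, frames=[5,3,6] (faults so far: 3)
  step 7: ref 6 -> HIT, frames=[5,3,6] (faults so far: 3)
  step 8: ref 4 -> FAULT, evict 6, frames=[5,3,4] (faults so far: 4)
  step 9: ref 5 -> HIT, frames=[5,3,4] (faults so far: 4)
  step 10: ref 3 -> HIT, frames=[5,3,4] (faults so far: 4)
  step 11: ref 4 -> HIT, frames=[5,3,4] (faults so far: 4)
  Optimal total faults: 4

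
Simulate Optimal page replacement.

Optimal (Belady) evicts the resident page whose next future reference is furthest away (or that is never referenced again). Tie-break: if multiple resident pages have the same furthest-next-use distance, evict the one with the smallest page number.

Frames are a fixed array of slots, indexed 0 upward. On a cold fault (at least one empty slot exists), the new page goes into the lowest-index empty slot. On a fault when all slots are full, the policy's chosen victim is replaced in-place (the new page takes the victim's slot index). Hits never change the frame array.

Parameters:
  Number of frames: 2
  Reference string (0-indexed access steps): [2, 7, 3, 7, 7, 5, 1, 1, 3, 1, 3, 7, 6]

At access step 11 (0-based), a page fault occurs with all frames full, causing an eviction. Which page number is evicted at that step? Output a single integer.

Answer: 1

Derivation:
Step 0: ref 2 -> FAULT, frames=[2,-]
Step 1: ref 7 -> FAULT, frames=[2,7]
Step 2: ref 3 -> FAULT, evict 2, frames=[3,7]
Step 3: ref 7 -> HIT, frames=[3,7]
Step 4: ref 7 -> HIT, frames=[3,7]
Step 5: ref 5 -> FAULT, evict 7, frames=[3,5]
Step 6: ref 1 -> FAULT, evict 5, frames=[3,1]
Step 7: ref 1 -> HIT, frames=[3,1]
Step 8: ref 3 -> HIT, frames=[3,1]
Step 9: ref 1 -> HIT, frames=[3,1]
Step 10: ref 3 -> HIT, frames=[3,1]
Step 11: ref 7 -> FAULT, evict 1, frames=[3,7]
At step 11: evicted page 1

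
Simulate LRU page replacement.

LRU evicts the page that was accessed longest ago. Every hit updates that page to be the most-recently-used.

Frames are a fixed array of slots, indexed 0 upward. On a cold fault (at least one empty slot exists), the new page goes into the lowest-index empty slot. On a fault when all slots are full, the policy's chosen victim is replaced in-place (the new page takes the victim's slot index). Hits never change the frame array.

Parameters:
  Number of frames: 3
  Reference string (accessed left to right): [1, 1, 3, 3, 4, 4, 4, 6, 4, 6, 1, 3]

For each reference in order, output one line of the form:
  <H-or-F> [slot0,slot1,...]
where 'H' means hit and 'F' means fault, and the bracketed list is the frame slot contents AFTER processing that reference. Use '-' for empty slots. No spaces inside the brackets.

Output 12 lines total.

F [1,-,-]
H [1,-,-]
F [1,3,-]
H [1,3,-]
F [1,3,4]
H [1,3,4]
H [1,3,4]
F [6,3,4]
H [6,3,4]
H [6,3,4]
F [6,1,4]
F [6,1,3]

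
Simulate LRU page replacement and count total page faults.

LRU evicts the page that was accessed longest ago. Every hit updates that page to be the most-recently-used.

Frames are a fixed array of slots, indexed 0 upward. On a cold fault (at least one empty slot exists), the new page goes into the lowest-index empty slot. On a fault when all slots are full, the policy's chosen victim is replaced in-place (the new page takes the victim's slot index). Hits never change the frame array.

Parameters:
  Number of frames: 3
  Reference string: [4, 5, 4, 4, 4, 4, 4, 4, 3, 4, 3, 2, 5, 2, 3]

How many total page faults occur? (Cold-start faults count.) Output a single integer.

Answer: 5

Derivation:
Step 0: ref 4 → FAULT, frames=[4,-,-]
Step 1: ref 5 → FAULT, frames=[4,5,-]
Step 2: ref 4 → HIT, frames=[4,5,-]
Step 3: ref 4 → HIT, frames=[4,5,-]
Step 4: ref 4 → HIT, frames=[4,5,-]
Step 5: ref 4 → HIT, frames=[4,5,-]
Step 6: ref 4 → HIT, frames=[4,5,-]
Step 7: ref 4 → HIT, frames=[4,5,-]
Step 8: ref 3 → FAULT, frames=[4,5,3]
Step 9: ref 4 → HIT, frames=[4,5,3]
Step 10: ref 3 → HIT, frames=[4,5,3]
Step 11: ref 2 → FAULT (evict 5), frames=[4,2,3]
Step 12: ref 5 → FAULT (evict 4), frames=[5,2,3]
Step 13: ref 2 → HIT, frames=[5,2,3]
Step 14: ref 3 → HIT, frames=[5,2,3]
Total faults: 5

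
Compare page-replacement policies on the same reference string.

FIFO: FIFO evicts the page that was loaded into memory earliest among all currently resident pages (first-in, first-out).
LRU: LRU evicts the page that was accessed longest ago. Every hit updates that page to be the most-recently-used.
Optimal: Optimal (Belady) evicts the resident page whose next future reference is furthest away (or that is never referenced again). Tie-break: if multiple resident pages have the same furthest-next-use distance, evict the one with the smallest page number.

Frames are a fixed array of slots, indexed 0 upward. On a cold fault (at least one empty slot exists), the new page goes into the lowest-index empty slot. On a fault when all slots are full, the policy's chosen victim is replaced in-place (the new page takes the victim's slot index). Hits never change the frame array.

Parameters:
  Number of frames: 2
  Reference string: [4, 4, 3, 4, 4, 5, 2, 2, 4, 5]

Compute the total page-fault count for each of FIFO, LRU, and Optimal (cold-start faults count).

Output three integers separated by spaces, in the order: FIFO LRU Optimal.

--- FIFO ---
  step 0: ref 4 -> FAULT, frames=[4,-] (faults so far: 1)
  step 1: ref 4 -> HIT, frames=[4,-] (faults so far: 1)
  step 2: ref 3 -> FAULT, frames=[4,3] (faults so far: 2)
  step 3: ref 4 -> HIT, frames=[4,3] (faults so far: 2)
  step 4: ref 4 -> HIT, frames=[4,3] (faults so far: 2)
  step 5: ref 5 -> FAULT, evict 4, frames=[5,3] (faults so far: 3)
  step 6: ref 2 -> FAULT, evict 3, frames=[5,2] (faults so far: 4)
  step 7: ref 2 -> HIT, frames=[5,2] (faults so far: 4)
  step 8: ref 4 -> FAULT, evict 5, frames=[4,2] (faults so far: 5)
  step 9: ref 5 -> FAULT, evict 2, frames=[4,5] (faults so far: 6)
  FIFO total faults: 6
--- LRU ---
  step 0: ref 4 -> FAULT, frames=[4,-] (faults so far: 1)
  step 1: ref 4 -> HIT, frames=[4,-] (faults so far: 1)
  step 2: ref 3 -> FAULT, frames=[4,3] (faults so far: 2)
  step 3: ref 4 -> HIT, frames=[4,3] (faults so far: 2)
  step 4: ref 4 -> HIT, frames=[4,3] (faults so far: 2)
  step 5: ref 5 -> FAULT, evict 3, frames=[4,5] (faults so far: 3)
  step 6: ref 2 -> FAULT, evict 4, frames=[2,5] (faults so far: 4)
  step 7: ref 2 -> HIT, frames=[2,5] (faults so far: 4)
  step 8: ref 4 -> FAULT, evict 5, frames=[2,4] (faults so far: 5)
  step 9: ref 5 -> FAULT, evict 2, frames=[5,4] (faults so far: 6)
  LRU total faults: 6
--- Optimal ---
  step 0: ref 4 -> FAULT, frames=[4,-] (faults so far: 1)
  step 1: ref 4 -> HIT, frames=[4,-] (faults so far: 1)
  step 2: ref 3 -> FAULT, frames=[4,3] (faults so far: 2)
  step 3: ref 4 -> HIT, frames=[4,3] (faults so far: 2)
  step 4: ref 4 -> HIT, frames=[4,3] (faults so far: 2)
  step 5: ref 5 -> FAULT, evict 3, frames=[4,5] (faults so far: 3)
  step 6: ref 2 -> FAULT, evict 5, frames=[4,2] (faults so far: 4)
  step 7: ref 2 -> HIT, frames=[4,2] (faults so far: 4)
  step 8: ref 4 -> HIT, frames=[4,2] (faults so far: 4)
  step 9: ref 5 -> FAULT, evict 2, frames=[4,5] (faults so far: 5)
  Optimal total faults: 5

Answer: 6 6 5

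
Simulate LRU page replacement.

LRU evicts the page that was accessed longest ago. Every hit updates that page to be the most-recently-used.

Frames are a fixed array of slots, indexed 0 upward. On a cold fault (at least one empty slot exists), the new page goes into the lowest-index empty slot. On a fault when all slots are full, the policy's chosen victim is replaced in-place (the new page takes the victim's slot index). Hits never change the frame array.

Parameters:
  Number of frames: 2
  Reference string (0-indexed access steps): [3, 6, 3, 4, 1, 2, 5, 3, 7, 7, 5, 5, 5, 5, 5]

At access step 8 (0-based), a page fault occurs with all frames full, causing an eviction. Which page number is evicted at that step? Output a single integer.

Step 0: ref 3 -> FAULT, frames=[3,-]
Step 1: ref 6 -> FAULT, frames=[3,6]
Step 2: ref 3 -> HIT, frames=[3,6]
Step 3: ref 4 -> FAULT, evict 6, frames=[3,4]
Step 4: ref 1 -> FAULT, evict 3, frames=[1,4]
Step 5: ref 2 -> FAULT, evict 4, frames=[1,2]
Step 6: ref 5 -> FAULT, evict 1, frames=[5,2]
Step 7: ref 3 -> FAULT, evict 2, frames=[5,3]
Step 8: ref 7 -> FAULT, evict 5, frames=[7,3]
At step 8: evicted page 5

Answer: 5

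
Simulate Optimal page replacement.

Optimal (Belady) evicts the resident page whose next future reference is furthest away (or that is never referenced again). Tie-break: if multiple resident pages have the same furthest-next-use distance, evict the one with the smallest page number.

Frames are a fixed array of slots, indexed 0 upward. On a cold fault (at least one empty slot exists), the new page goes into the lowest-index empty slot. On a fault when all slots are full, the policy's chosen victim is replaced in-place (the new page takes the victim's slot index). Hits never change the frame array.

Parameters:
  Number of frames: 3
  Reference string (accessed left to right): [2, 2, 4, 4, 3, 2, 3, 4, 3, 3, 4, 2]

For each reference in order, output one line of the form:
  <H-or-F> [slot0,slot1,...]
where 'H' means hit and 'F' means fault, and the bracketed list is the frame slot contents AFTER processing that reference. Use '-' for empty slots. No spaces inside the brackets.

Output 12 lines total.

F [2,-,-]
H [2,-,-]
F [2,4,-]
H [2,4,-]
F [2,4,3]
H [2,4,3]
H [2,4,3]
H [2,4,3]
H [2,4,3]
H [2,4,3]
H [2,4,3]
H [2,4,3]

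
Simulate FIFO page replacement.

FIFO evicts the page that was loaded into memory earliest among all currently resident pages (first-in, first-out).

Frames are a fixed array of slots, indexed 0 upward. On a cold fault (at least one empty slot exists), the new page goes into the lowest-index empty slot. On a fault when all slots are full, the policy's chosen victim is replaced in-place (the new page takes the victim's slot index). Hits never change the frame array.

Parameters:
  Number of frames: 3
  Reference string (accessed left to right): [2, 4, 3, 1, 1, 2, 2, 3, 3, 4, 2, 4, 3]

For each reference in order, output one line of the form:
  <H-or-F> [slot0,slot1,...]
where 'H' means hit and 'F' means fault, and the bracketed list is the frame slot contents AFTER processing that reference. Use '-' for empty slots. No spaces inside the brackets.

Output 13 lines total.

F [2,-,-]
F [2,4,-]
F [2,4,3]
F [1,4,3]
H [1,4,3]
F [1,2,3]
H [1,2,3]
H [1,2,3]
H [1,2,3]
F [1,2,4]
H [1,2,4]
H [1,2,4]
F [3,2,4]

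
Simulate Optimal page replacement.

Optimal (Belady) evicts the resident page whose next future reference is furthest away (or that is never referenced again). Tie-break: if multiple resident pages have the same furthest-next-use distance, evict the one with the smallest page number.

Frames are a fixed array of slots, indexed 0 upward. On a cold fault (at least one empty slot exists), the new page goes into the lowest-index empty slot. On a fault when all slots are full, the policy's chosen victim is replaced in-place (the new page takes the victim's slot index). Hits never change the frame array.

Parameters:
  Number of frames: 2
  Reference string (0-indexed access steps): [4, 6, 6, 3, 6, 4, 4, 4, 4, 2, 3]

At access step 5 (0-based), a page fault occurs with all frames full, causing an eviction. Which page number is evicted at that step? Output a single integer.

Answer: 6

Derivation:
Step 0: ref 4 -> FAULT, frames=[4,-]
Step 1: ref 6 -> FAULT, frames=[4,6]
Step 2: ref 6 -> HIT, frames=[4,6]
Step 3: ref 3 -> FAULT, evict 4, frames=[3,6]
Step 4: ref 6 -> HIT, frames=[3,6]
Step 5: ref 4 -> FAULT, evict 6, frames=[3,4]
At step 5: evicted page 6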